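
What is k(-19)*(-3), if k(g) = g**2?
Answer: -1083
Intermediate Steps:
k(-19)*(-3) = (-19)**2*(-3) = 361*(-3) = -1083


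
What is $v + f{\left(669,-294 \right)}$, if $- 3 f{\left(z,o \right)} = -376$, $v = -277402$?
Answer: $- \frac{831830}{3} \approx -2.7728 \cdot 10^{5}$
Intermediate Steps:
$f{\left(z,o \right)} = \frac{376}{3}$ ($f{\left(z,o \right)} = \left(- \frac{1}{3}\right) \left(-376\right) = \frac{376}{3}$)
$v + f{\left(669,-294 \right)} = -277402 + \frac{376}{3} = - \frac{831830}{3}$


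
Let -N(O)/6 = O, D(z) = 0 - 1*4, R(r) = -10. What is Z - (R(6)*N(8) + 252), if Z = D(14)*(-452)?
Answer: 1076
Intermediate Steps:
D(z) = -4 (D(z) = 0 - 4 = -4)
N(O) = -6*O
Z = 1808 (Z = -4*(-452) = 1808)
Z - (R(6)*N(8) + 252) = 1808 - (-(-60)*8 + 252) = 1808 - (-10*(-48) + 252) = 1808 - (480 + 252) = 1808 - 1*732 = 1808 - 732 = 1076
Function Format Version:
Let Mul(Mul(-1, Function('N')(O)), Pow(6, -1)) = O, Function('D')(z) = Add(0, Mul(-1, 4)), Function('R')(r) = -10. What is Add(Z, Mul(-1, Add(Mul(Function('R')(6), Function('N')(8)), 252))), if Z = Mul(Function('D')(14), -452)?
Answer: 1076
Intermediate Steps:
Function('D')(z) = -4 (Function('D')(z) = Add(0, -4) = -4)
Function('N')(O) = Mul(-6, O)
Z = 1808 (Z = Mul(-4, -452) = 1808)
Add(Z, Mul(-1, Add(Mul(Function('R')(6), Function('N')(8)), 252))) = Add(1808, Mul(-1, Add(Mul(-10, Mul(-6, 8)), 252))) = Add(1808, Mul(-1, Add(Mul(-10, -48), 252))) = Add(1808, Mul(-1, Add(480, 252))) = Add(1808, Mul(-1, 732)) = Add(1808, -732) = 1076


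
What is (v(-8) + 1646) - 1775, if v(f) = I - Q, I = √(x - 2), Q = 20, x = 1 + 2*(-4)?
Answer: -149 + 3*I ≈ -149.0 + 3.0*I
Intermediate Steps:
x = -7 (x = 1 - 8 = -7)
I = 3*I (I = √(-7 - 2) = √(-9) = 3*I ≈ 3.0*I)
v(f) = -20 + 3*I (v(f) = 3*I - 1*20 = 3*I - 20 = -20 + 3*I)
(v(-8) + 1646) - 1775 = ((-20 + 3*I) + 1646) - 1775 = (1626 + 3*I) - 1775 = -149 + 3*I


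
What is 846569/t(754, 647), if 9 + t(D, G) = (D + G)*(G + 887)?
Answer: 846569/2149125 ≈ 0.39391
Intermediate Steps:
t(D, G) = -9 + (887 + G)*(D + G) (t(D, G) = -9 + (D + G)*(G + 887) = -9 + (D + G)*(887 + G) = -9 + (887 + G)*(D + G))
846569/t(754, 647) = 846569/(-9 + 647² + 887*754 + 887*647 + 754*647) = 846569/(-9 + 418609 + 668798 + 573889 + 487838) = 846569/2149125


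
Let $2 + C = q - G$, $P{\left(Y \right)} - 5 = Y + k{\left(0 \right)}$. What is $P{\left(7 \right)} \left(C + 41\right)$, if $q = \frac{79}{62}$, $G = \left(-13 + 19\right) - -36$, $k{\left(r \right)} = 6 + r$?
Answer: $- \frac{963}{31} \approx -31.065$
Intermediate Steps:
$P{\left(Y \right)} = 11 + Y$ ($P{\left(Y \right)} = 5 + \left(Y + \left(6 + 0\right)\right) = 5 + \left(Y + 6\right) = 5 + \left(6 + Y\right) = 11 + Y$)
$G = 42$ ($G = 6 + 36 = 42$)
$q = \frac{79}{62}$ ($q = 79 \cdot \frac{1}{62} = \frac{79}{62} \approx 1.2742$)
$C = - \frac{2649}{62}$ ($C = -2 + \left(\frac{79}{62} - 42\right) = -2 - \frac{2525}{62} = - \frac{2649}{62} \approx -42.726$)
$P{\left(7 \right)} \left(C + 41\right) = \left(11 + 7\right) \left(- \frac{2649}{62} + 41\right) = 18 \left(- \frac{107}{62}\right) = - \frac{963}{31}$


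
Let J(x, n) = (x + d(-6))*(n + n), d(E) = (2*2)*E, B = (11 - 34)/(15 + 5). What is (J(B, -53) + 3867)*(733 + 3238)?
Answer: 259421459/10 ≈ 2.5942e+7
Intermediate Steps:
B = -23/20 ≈ -1.1500
d(E) = 4*E
J(x, n) = 2*n*(-24 + x) (J(x, n) = (x + 4*(-6))*(n + n) = (x - 24)*(2*n) = (-24 + x)*(2*n) = 2*n*(-24 + x))
(J(B, -53) + 3867)*(733 + 3238) = (2*(-53)*(-24 - 23/20) + 3867)*(733 + 3238) = (2*(-53)*(-503/20) + 3867)*3971 = (26659/10 + 3867)*3971 = (65329/10)*3971 = 259421459/10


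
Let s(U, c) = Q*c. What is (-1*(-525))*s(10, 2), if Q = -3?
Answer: -3150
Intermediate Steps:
s(U, c) = -3*c
(-1*(-525))*s(10, 2) = (-1*(-525))*(-3*2) = 525*(-6) = -3150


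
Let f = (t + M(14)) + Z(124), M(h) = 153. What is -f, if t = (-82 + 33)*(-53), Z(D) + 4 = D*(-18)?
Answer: -514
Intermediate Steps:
Z(D) = -4 - 18*D (Z(D) = -4 + D*(-18) = -4 - 18*D)
t = 2597 (t = -49*(-53) = 2597)
f = 514 (f = (2597 + 153) + (-4 - 18*124) = 2750 + (-4 - 2232) = 2750 - 2236 = 514)
-f = -1*514 = -514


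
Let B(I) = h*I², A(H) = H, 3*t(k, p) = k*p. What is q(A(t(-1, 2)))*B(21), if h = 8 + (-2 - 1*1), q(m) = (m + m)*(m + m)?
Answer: 3920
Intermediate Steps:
t(k, p) = k*p/3 (t(k, p) = (k*p)/3 = k*p/3)
q(m) = 4*m² (q(m) = (2*m)*(2*m) = 4*m²)
h = 5 (h = 8 + (-2 - 1) = 8 - 3 = 5)
B(I) = 5*I²
q(A(t(-1, 2)))*B(21) = (4*((⅓)*(-1)*2)²)*(5*21²) = (4*(-⅔)²)*(5*441) = (4*(4/9))*2205 = (16/9)*2205 = 3920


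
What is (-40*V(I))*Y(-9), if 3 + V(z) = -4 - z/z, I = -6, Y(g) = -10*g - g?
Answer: 31680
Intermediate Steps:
Y(g) = -11*g
V(z) = -8 (V(z) = -3 + (-4 - z/z) = -3 + (-4 - 1*1) = -3 + (-4 - 1) = -3 - 5 = -8)
(-40*V(I))*Y(-9) = (-40*(-8))*(-11*(-9)) = 320*99 = 31680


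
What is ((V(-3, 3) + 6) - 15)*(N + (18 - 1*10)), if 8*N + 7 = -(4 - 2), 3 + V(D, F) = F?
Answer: -495/8 ≈ -61.875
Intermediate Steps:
V(D, F) = -3 + F
N = -9/8 (N = -7/8 + (-(4 - 2))/8 = -7/8 + (-1*2)/8 = -7/8 + (⅛)*(-2) = -7/8 - ¼ = -9/8 ≈ -1.1250)
((V(-3, 3) + 6) - 15)*(N + (18 - 1*10)) = (((-3 + 3) + 6) - 15)*(-9/8 + (18 - 1*10)) = ((0 + 6) - 15)*(-9/8 + (18 - 10)) = (6 - 15)*(-9/8 + 8) = -9*55/8 = -495/8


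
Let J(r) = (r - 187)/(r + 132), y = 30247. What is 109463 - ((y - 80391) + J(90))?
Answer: 35432851/222 ≈ 1.5961e+5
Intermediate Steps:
J(r) = (-187 + r)/(132 + r)
109463 - ((y - 80391) + J(90)) = 109463 - ((30247 - 80391) + (-187 + 90)/(132 + 90)) = 109463 - (-50144 - 97/222) = 109463 - 1*(-11132065/222) = 109463 + 11132065/222 = 35432851/222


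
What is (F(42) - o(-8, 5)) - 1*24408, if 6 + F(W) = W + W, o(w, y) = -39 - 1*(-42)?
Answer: -24333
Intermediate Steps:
o(w, y) = 3 (o(w, y) = -39 + 42 = 3)
F(W) = -6 + 2*W (F(W) = -6 + (W + W) = -6 + 2*W)
(F(42) - o(-8, 5)) - 1*24408 = ((-6 + 2*42) - 1*3) - 1*24408 = ((-6 + 84) - 3) - 24408 = (78 - 3) - 24408 = 75 - 24408 = -24333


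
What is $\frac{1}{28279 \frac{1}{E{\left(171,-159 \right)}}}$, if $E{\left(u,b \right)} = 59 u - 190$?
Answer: $\frac{9899}{28279} \approx 0.35005$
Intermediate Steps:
$E{\left(u,b \right)} = -190 + 59 u$
$\frac{1}{28279 \frac{1}{E{\left(171,-159 \right)}}} = \frac{1}{28279 \frac{1}{-190 + 59 \cdot 171}} = \frac{1}{28279 \frac{1}{-190 + 10089}} = \frac{1}{28279 \cdot \frac{1}{9899}} = \frac{1}{\frac{28279}{9899}} = \frac{9899}{28279}$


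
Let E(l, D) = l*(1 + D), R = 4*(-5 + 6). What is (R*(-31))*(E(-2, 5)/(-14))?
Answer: -744/7 ≈ -106.29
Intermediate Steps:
R = 4 (R = 4*1 = 4)
(R*(-31))*(E(-2, 5)/(-14)) = (4*(-31))*(-2*(1 + 5)/(-14)) = -124*(-2*6)*(-1)/14 = -(-1488)*(-1)/14 = -124*6/7 = -744/7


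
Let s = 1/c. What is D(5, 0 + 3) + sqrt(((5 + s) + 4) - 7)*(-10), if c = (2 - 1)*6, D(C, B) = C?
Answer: 5 - 5*sqrt(78)/3 ≈ -9.7196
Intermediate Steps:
c = 6 (c = 1*6 = 6)
s = 1/6 ≈ 0.16667
D(5, 0 + 3) + sqrt(((5 + s) + 4) - 7)*(-10) = 5 + sqrt(((5 + 1/6) + 4) - 7)*(-10) = 5 + sqrt((31/6 + 4) - 7)*(-10) = 5 + sqrt(55/6 - 7)*(-10) = 5 + sqrt(13/6)*(-10) = 5 + (sqrt(78)/6)*(-10) = 5 - 5*sqrt(78)/3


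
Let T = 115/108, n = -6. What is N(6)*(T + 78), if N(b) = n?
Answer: -8539/18 ≈ -474.39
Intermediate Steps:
N(b) = -6
T = 115/108 (T = 115*(1/108) = 115/108 ≈ 1.0648)
N(6)*(T + 78) = -6*(115/108 + 78) = -6*8539/108 = -8539/18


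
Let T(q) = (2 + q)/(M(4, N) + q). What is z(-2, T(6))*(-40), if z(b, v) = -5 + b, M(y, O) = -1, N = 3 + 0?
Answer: 280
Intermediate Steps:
N = 3
T(q) = (2 + q)/(-1 + q)
z(-2, T(6))*(-40) = (-5 - 2)*(-40) = -7*(-40) = 280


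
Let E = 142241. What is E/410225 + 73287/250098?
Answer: 21879449731/34198817350 ≈ 0.63977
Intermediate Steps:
E/410225 + 73287/250098 = 142241/410225 + 73287/250098 = 142241*(1/410225) + 73287*(1/250098) = 142241/410225 + 24429/83366 = 21879449731/34198817350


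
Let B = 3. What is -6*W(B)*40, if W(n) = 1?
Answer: -240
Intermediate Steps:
-6*W(B)*40 = -6*1*40 = -6*40 = -240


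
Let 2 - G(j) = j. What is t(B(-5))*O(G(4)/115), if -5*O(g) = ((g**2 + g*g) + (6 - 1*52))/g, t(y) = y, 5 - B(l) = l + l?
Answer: -912513/115 ≈ -7934.9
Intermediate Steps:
G(j) = 2 - j
B(l) = 5 - 2*l (B(l) = 5 - (l + l) = 5 - 2*l)
O(g) = -(-46 + 2*g**2)/(5*g) (O(g) = -((g**2 + g*g) + (6 - 1*52))/(5*g) = -((g**2 + g**2) + (6 - 52))/(5*g) = -(2*g**2 - 46)/(5*g) = -(-46 + 2*g**2)/(5*g))
t(B(-5))*O(G(4)/115) = (5 - 2*(-5))*(2*(23 - ((2 - 1*4)/115)**2)/(5*(((2 - 1*4)/115)))) = (5 + 10)*(2*(23 - ((2 - 4)*(1/115))**2)/(5*(((2 - 4)*(1/115))))) = 15*(2*(23 - (-2*1/115)**2)/(5*((-2*1/115)))) = 15*(2*(23 - (-2/115)**2)/(5*(-2/115))) = 15*((2/5)*(-115/2)*(23 - 1*4/13225)) = 15*((2/5)*(-115/2)*(23 - 4/13225)) = 15*((2/5)*(-115/2)*(304171/13225)) = 15*(-304171/575) = -912513/115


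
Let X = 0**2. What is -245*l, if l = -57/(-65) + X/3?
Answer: -2793/13 ≈ -214.85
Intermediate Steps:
X = 0
l = 57/65 (l = -57/(-65) + 0/3 = -57*(-1/65) + 0*(1/3) = 57/65 + 0 = 57/65 ≈ 0.87692)
-245*l = -245*57/65 = -2793/13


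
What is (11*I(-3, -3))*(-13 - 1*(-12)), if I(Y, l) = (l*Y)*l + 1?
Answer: 286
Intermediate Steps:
I(Y, l) = 1 + Y*l² (I(Y, l) = (Y*l)*l + 1 = Y*l² + 1 = 1 + Y*l²)
(11*I(-3, -3))*(-13 - 1*(-12)) = (11*(1 - 3*(-3)²))*(-13 - 1*(-12)) = (11*(1 - 3*9))*(-13 + 12) = (11*(1 - 27))*(-1) = (11*(-26))*(-1) = -286*(-1) = 286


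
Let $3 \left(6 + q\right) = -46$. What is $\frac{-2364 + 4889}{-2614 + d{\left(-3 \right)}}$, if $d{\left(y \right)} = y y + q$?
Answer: $- \frac{7575}{7879} \approx -0.96142$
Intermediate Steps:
$q = - \frac{64}{3}$ ($q = -6 + \frac{1}{3} \left(-46\right) = -6 - \frac{46}{3} = - \frac{64}{3} \approx -21.333$)
$d{\left(y \right)} = - \frac{64}{3} + y^{2}$ ($d{\left(y \right)} = y y - \frac{64}{3} = y^{2} - \frac{64}{3} = - \frac{64}{3} + y^{2}$)
$\frac{-2364 + 4889}{-2614 + d{\left(-3 \right)}} = \frac{-2364 + 4889}{-2614 - \left(\frac{64}{3} - \left(-3\right)^{2}\right)} = \frac{2525}{-2614 + \left(- \frac{64}{3} + 9\right)} = \frac{2525}{-2614 - \frac{37}{3}} = \frac{2525}{- \frac{7879}{3}} = 2525 \left(- \frac{3}{7879}\right) = - \frac{7575}{7879}$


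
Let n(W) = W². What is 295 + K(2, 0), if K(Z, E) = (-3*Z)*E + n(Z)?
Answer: 299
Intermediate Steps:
K(Z, E) = Z² - 3*E*Z (K(Z, E) = (-3*Z)*E + Z² = -3*E*Z + Z² = Z² - 3*E*Z)
295 + K(2, 0) = 295 + 2*(2 - 3*0) = 295 + 2*(2 + 0) = 295 + 2*2 = 295 + 4 = 299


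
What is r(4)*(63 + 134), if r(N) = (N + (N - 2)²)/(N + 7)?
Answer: 1576/11 ≈ 143.27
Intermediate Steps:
r(N) = (N + (-2 + N)²)/(7 + N)
r(4)*(63 + 134) = ((4 + (-2 + 4)²)/(7 + 4))*(63 + 134) = ((4 + 2²)/11)*197 = ((4 + 4)/11)*197 = ((1/11)*8)*197 = (8/11)*197 = 1576/11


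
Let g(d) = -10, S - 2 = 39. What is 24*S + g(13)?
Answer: 974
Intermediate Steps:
S = 41 (S = 2 + 39 = 41)
24*S + g(13) = 24*41 - 10 = 984 - 10 = 974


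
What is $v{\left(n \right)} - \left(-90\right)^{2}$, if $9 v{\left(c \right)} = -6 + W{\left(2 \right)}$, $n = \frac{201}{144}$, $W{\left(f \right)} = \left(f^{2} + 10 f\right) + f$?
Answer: $- \frac{72880}{9} \approx -8097.8$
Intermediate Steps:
$W{\left(f \right)} = f^{2} + 11 f$
$n = \frac{67}{48}$ ($n = 201 \cdot \frac{1}{144} = \frac{67}{48} \approx 1.3958$)
$v{\left(c \right)} = \frac{20}{9}$ ($v{\left(c \right)} = \frac{-6 + 2 \left(11 + 2\right)}{9} = \frac{-6 + 2 \cdot 13}{9} = \frac{-6 + 26}{9} = \frac{1}{9} \cdot 20 = \frac{20}{9}$)
$v{\left(n \right)} - \left(-90\right)^{2} = \frac{20}{9} - \left(-90\right)^{2} = \frac{20}{9} - 8100 = - \frac{72880}{9}$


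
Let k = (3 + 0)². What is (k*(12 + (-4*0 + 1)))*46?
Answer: 5382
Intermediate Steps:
k = 9 (k = 3² = 9)
(k*(12 + (-4*0 + 1)))*46 = (9*(12 + (-4*0 + 1)))*46 = (9*(12 + (0 + 1)))*46 = (9*(12 + 1))*46 = (9*13)*46 = 117*46 = 5382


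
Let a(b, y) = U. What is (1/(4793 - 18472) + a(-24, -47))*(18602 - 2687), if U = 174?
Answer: 37880007675/13679 ≈ 2.7692e+6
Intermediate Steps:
a(b, y) = 174
(1/(4793 - 18472) + a(-24, -47))*(18602 - 2687) = (1/(4793 - 18472) + 174)*(18602 - 2687) = (1/(-13679) + 174)*15915 = (-1/13679 + 174)*15915 = (2380145/13679)*15915 = 37880007675/13679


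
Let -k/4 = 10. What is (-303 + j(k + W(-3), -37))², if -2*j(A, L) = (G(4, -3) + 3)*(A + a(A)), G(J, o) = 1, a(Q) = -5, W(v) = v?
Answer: 42849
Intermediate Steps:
k = -40 (k = -4*10 = -40)
j(A, L) = 10 - 2*A (j(A, L) = -(1 + 3)*(A - 5)/2 = -2*(-5 + A) = -(-20 + 4*A)/2 = 10 - 2*A)
(-303 + j(k + W(-3), -37))² = (-303 + (10 - 2*(-40 - 3)))² = (-303 + (10 - 2*(-43)))² = (-303 + (10 + 86))² = (-303 + 96)² = (-207)² = 42849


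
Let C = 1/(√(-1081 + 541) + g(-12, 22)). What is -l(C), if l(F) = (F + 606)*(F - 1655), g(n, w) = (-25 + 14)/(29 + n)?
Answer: 24463944208082598/24392504761 - 284088577362*I*√15/24392504761 ≈ 1.0029e+6 - 45.107*I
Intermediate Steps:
g(n, w) = -11/(29 + n)
C = 1/(-11/17 + 6*I*√15) (C = 1/(√(-1081 + 541) - 11/(29 - 12)) = 1/(√(-540) - 11/17) = 1/(6*I*√15 - 11*1/17) = 1/(6*I*√15 - 11/17) = 1/(-11/17 + 6*I*√15) ≈ -0.0011973 - 0.043*I)
l(F) = (-1655 + F)*(606 + F) (l(F) = (606 + F)*(-1655 + F) = (-1655 + F)*(606 + F))
-l(C) = -(-1002930 + (-187/156181 - 1734*I*√15/156181)² - 1049*(-187/156181 - 1734*I*√15/156181)) = -(-1002930 + (-187/156181 - 1734*I*√15/156181)² + (196163/156181 + 1818966*I*√15/156181)) = -(-156638414167/156181 + (-187/156181 - 1734*I*√15/156181)² + 1818966*I*√15/156181) = 156638414167/156181 - (-187/156181 - 1734*I*√15/156181)² - 1818966*I*√15/156181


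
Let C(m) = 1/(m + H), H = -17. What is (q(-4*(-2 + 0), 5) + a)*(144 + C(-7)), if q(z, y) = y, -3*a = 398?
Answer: -1323265/72 ≈ -18379.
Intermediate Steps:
a = -398/3 (a = -⅓*398 = -398/3 ≈ -132.67)
C(m) = 1/(-17 + m) (C(m) = 1/(m - 17) = 1/(-17 + m))
(q(-4*(-2 + 0), 5) + a)*(144 + C(-7)) = (5 - 398/3)*(144 + 1/(-17 - 7)) = -383*(144 + 1/(-24))/3 = -383*(144 - 1/24)/3 = -383/3*3455/24 = -1323265/72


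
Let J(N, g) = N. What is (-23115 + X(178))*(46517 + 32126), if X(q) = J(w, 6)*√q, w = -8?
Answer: -1817832945 - 629144*√178 ≈ -1.8262e+9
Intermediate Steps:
X(q) = -8*√q
(-23115 + X(178))*(46517 + 32126) = (-23115 - 8*√178)*(46517 + 32126) = (-23115 - 8*√178)*78643 = -1817832945 - 629144*√178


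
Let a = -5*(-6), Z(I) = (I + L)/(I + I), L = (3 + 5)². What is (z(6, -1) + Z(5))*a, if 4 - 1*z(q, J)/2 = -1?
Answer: 507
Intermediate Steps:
z(q, J) = 10 (z(q, J) = 8 - 2*(-1) = 8 + 2 = 10)
L = 64 (L = 8² = 64)
Z(I) = (64 + I)/(2*I) (Z(I) = (I + 64)/(I + I) = (64 + I)/((2*I)) = (64 + I)*(1/(2*I)) = (64 + I)/(2*I))
a = 30
(z(6, -1) + Z(5))*a = (10 + (½)*(64 + 5)/5)*30 = (10 + (½)*(⅕)*69)*30 = (10 + 69/10)*30 = (169/10)*30 = 507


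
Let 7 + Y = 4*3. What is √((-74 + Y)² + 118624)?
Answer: √123385 ≈ 351.26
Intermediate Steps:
Y = 5 (Y = -7 + 4*3 = -7 + 12 = 5)
√((-74 + Y)² + 118624) = √((-74 + 5)² + 118624) = √((-69)² + 118624) = √(4761 + 118624) = √123385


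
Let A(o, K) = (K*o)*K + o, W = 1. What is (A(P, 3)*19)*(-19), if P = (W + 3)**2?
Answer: -57760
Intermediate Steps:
P = 16 (P = (1 + 3)**2 = 4**2 = 16)
A(o, K) = o + o*K**2 (A(o, K) = o*K**2 + o = o + o*K**2)
(A(P, 3)*19)*(-19) = ((16*(1 + 3**2))*19)*(-19) = ((16*(1 + 9))*19)*(-19) = ((16*10)*19)*(-19) = (160*19)*(-19) = 3040*(-19) = -57760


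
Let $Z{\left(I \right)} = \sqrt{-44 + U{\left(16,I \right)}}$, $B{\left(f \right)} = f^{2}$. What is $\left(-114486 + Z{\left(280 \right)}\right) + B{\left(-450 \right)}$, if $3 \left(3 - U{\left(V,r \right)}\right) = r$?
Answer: $88014 + \frac{i \sqrt{1209}}{3} \approx 88014.0 + 11.59 i$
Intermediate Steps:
$U{\left(V,r \right)} = 3 - \frac{r}{3}$
$Z{\left(I \right)} = \sqrt{-41 - \frac{I}{3}}$ ($Z{\left(I \right)} = \sqrt{-44 - \left(-3 + \frac{I}{3}\right)} = \sqrt{-41 - \frac{I}{3}}$)
$\left(-114486 + Z{\left(280 \right)}\right) + B{\left(-450 \right)} = \left(-114486 + \frac{\sqrt{-369 - 840}}{3}\right) + \left(-450\right)^{2} = \left(-114486 + \frac{\sqrt{-369 - 840}}{3}\right) + 202500 = \left(-114486 + \frac{\sqrt{-1209}}{3}\right) + 202500 = \left(-114486 + \frac{i \sqrt{1209}}{3}\right) + 202500 = 88014 + \frac{i \sqrt{1209}}{3}$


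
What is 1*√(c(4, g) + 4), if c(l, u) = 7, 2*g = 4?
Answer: √11 ≈ 3.3166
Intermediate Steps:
g = 2 (g = (½)*4 = 2)
1*√(c(4, g) + 4) = 1*√(7 + 4) = 1*√11 = √11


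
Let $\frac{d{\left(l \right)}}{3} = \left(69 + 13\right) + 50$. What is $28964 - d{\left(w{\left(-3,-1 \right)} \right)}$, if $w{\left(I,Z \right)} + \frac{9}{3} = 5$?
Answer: $28568$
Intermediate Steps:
$w{\left(I,Z \right)} = 2$ ($w{\left(I,Z \right)} = -3 + 5 = 2$)
$d{\left(l \right)} = 396$ ($d{\left(l \right)} = 3 \left(\left(69 + 13\right) + 50\right) = 3 \left(82 + 50\right) = 3 \cdot 132 = 396$)
$28964 - d{\left(w{\left(-3,-1 \right)} \right)} = 28964 - 396 = 28568$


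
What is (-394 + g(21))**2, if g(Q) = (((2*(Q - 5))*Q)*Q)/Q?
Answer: 77284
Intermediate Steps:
g(Q) = Q*(-10 + 2*Q) (g(Q) = (((2*(-5 + Q))*Q)*Q)/Q = (((-10 + 2*Q)*Q)*Q)/Q = ((Q*(-10 + 2*Q))*Q)/Q = (Q**2*(-10 + 2*Q))/Q = Q*(-10 + 2*Q))
(-394 + g(21))**2 = (-394 + 2*21*(-5 + 21))**2 = (-394 + 2*21*16)**2 = (-394 + 672)**2 = 278**2 = 77284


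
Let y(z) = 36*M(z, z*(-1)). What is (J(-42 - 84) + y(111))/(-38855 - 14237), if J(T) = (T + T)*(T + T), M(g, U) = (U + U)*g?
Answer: 205902/13273 ≈ 15.513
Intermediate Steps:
M(g, U) = 2*U*g (M(g, U) = (2*U)*g = 2*U*g)
J(T) = 4*T² (J(T) = (2*T)*(2*T) = 4*T²)
y(z) = -72*z² (y(z) = 36*(2*(z*(-1))*z) = 36*(2*(-z)*z) = 36*(-2*z²) = -72*z²)
(J(-42 - 84) + y(111))/(-38855 - 14237) = (4*(-42 - 84)² - 72*111²)/(-38855 - 14237) = (4*(-126)² - 72*12321)/(-53092) = (4*15876 - 887112)*(-1/53092) = (63504 - 887112)*(-1/53092) = -823608*(-1/53092) = 205902/13273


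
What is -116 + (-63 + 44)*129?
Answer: -2567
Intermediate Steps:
-116 + (-63 + 44)*129 = -116 - 19*129 = -116 - 2451 = -2567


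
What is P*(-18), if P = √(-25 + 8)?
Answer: -18*I*√17 ≈ -74.216*I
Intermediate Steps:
P = I*√17 (P = √(-17) = I*√17 ≈ 4.1231*I)
P*(-18) = (I*√17)*(-18) = -18*I*√17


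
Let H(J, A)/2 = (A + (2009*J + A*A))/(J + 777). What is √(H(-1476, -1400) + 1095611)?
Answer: √536723974443/699 ≈ 1048.1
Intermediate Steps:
H(J, A) = 2*(A + A² + 2009*J)/(777 + J) (H(J, A) = 2*((A + (2009*J + A*A))/(J + 777)) = 2*((A + (2009*J + A²))/(777 + J)) = 2*((A + (A² + 2009*J))/(777 + J)) = 2*((A + A² + 2009*J)/(777 + J)) = 2*(A + A² + 2009*J)/(777 + J))
√(H(-1476, -1400) + 1095611) = √(2*(-1400 + (-1400)² + 2009*(-1476))/(777 - 1476) + 1095611) = √(2*(-1400 + 1960000 - 2965284)/(-699) + 1095611) = √(2*(-1/699)*(-1006684) + 1095611) = √(2013368/699 + 1095611) = √(767845457/699) = √536723974443/699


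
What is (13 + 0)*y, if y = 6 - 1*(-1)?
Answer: 91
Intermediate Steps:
y = 7 (y = 6 + 1 = 7)
(13 + 0)*y = (13 + 0)*7 = 13*7 = 91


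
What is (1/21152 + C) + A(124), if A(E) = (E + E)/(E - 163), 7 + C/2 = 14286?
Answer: 23553048167/824928 ≈ 28552.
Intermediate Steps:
C = 28558 (C = -14 + 2*14286 = -14 + 28572 = 28558)
A(E) = 2*E/(-163 + E) (A(E) = (2*E)/(-163 + E) = 2*E/(-163 + E))
(1/21152 + C) + A(124) = (1/21152 + 28558) + 2*124/(-163 + 124) = (1/21152 + 28558) + 2*124/(-39) = 604058817/21152 + 2*124*(-1/39) = 604058817/21152 - 248/39 = 23553048167/824928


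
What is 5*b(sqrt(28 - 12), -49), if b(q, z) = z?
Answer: -245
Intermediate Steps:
5*b(sqrt(28 - 12), -49) = 5*(-49) = -245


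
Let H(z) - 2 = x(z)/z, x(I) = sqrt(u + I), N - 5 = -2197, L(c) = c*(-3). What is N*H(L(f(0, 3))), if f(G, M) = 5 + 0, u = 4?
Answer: -4384 + 2192*I*sqrt(11)/15 ≈ -4384.0 + 484.67*I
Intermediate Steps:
f(G, M) = 5
L(c) = -3*c
N = -2192 (N = 5 - 2197 = -2192)
x(I) = sqrt(4 + I)
H(z) = 2 + sqrt(4 + z)/z
N*H(L(f(0, 3))) = -2192*(2 + sqrt(4 - 3*5)/((-3*5))) = -2192*(2 + sqrt(4 - 15)/(-15)) = -2192*(2 - I*sqrt(11)/15) = -4384 + 2192*I*sqrt(11)/15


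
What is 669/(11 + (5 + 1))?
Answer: 669/17 ≈ 39.353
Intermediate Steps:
669/(11 + (5 + 1)) = 669/(11 + 6) = 669/17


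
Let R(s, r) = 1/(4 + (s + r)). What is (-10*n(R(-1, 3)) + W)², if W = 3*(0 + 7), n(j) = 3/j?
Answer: 25281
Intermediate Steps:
R(s, r) = 1/(4 + r + s) (R(s, r) = 1/(4 + (r + s)) = 1/(4 + r + s))
W = 21 (W = 3*7 = 21)
(-10*n(R(-1, 3)) + W)² = (-30/(1/(4 + 3 - 1)) + 21)² = (-30/(1/6) + 21)² = (-30/⅙ + 21)² = (-30*6 + 21)² = (-10*18 + 21)² = (-180 + 21)² = (-159)² = 25281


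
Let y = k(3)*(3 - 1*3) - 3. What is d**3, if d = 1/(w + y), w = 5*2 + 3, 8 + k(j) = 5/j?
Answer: 1/1000 ≈ 0.0010000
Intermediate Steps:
k(j) = -8 + 5/j
y = -3 (y = (-8 + 5/3)*(3 - 1*3) - 3 = (-8 + 5*(1/3))*(3 - 3) - 3 = (-8 + 5/3)*0 - 3 = -19/3*0 - 3 = 0 - 3 = -3)
w = 13 (w = 10 + 3 = 13)
d = 1/10 (d = 1/(13 - 3) = 1/10 ≈ 0.10000)
d**3 = (1/10)**3 = 1/1000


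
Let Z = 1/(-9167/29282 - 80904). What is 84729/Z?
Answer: -200726398209255/29282 ≈ -6.8549e+9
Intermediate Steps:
Z = -29282/2369040095 (Z = 1/(-9167*1/29282 - 80904) = 1/(-9167/29282 - 80904) = 1/(-2369040095/29282) = -29282/2369040095 ≈ -1.2360e-5)
84729/Z = 84729/(-29282/2369040095) = 84729*(-2369040095/29282) = -200726398209255/29282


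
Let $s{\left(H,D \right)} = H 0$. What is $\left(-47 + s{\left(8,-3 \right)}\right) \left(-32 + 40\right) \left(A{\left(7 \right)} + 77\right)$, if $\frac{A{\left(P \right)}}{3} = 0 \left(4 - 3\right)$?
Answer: $-28952$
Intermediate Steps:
$A{\left(P \right)} = 0$ ($A{\left(P \right)} = 3 \cdot 0 \left(4 - 3\right) = 3 \cdot 0 \cdot 1 = 3 \cdot 0 = 0$)
$s{\left(H,D \right)} = 0$
$\left(-47 + s{\left(8,-3 \right)}\right) \left(-32 + 40\right) \left(A{\left(7 \right)} + 77\right) = \left(-47 + 0\right) \left(-32 + 40\right) \left(0 + 77\right) = - 47 \cdot 8 \cdot 77 = \left(-47\right) 616 = -28952$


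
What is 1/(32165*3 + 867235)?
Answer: 1/963730 ≈ 1.0376e-6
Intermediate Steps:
1/(32165*3 + 867235) = 1/(96495 + 867235) = 1/963730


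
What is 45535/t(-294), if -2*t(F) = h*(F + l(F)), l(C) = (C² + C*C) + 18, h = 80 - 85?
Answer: 9107/86298 ≈ 0.10553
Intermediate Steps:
h = -5
l(C) = 18 + 2*C² (l(C) = (C² + C²) + 18 = 2*C² + 18 = 18 + 2*C²)
t(F) = 45 + 5*F² + 5*F/2 (t(F) = -(-5)*(F + (18 + 2*F²))/2 = -(-5)*(18 + F + 2*F²)/2 = -(-90 - 10*F² - 5*F)/2 = 45 + 5*F² + 5*F/2)
45535/t(-294) = 45535/(45 + 5*(-294)² + (5/2)*(-294)) = 45535/(45 + 5*86436 - 735) = 45535/(45 + 432180 - 735) = 45535/431490 = 45535*(1/431490) = 9107/86298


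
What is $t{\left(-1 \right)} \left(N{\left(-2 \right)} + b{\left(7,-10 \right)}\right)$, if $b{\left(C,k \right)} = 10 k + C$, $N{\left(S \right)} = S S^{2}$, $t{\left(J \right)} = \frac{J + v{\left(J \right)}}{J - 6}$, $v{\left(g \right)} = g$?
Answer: $- \frac{202}{7} \approx -28.857$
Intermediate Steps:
$t{\left(J \right)} = \frac{2 J}{-6 + J}$ ($t{\left(J \right)} = \frac{J + J}{J - 6} = \frac{2 J}{-6 + J}$)
$N{\left(S \right)} = S^{3}$
$b{\left(C,k \right)} = C + 10 k$
$t{\left(-1 \right)} \left(N{\left(-2 \right)} + b{\left(7,-10 \right)}\right) = 2 \left(-1\right) \frac{1}{-6 - 1} \left(\left(-2\right)^{3} + \left(7 + 10 \left(-10\right)\right)\right) = 2 \left(-1\right) \frac{1}{-7} \left(-8 + \left(7 - 100\right)\right) = 2 \left(-1\right) \left(- \frac{1}{7}\right) \left(-8 - 93\right) = \frac{2}{7} \left(-101\right) = - \frac{202}{7}$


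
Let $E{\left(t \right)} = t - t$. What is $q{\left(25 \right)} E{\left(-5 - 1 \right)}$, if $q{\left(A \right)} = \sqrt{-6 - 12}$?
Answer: $0$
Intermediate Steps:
$E{\left(t \right)} = 0$
$q{\left(A \right)} = 3 i \sqrt{2}$ ($q{\left(A \right)} = \sqrt{-18} = 3 i \sqrt{2}$)
$q{\left(25 \right)} E{\left(-5 - 1 \right)} = 3 i \sqrt{2} \cdot 0 = 0$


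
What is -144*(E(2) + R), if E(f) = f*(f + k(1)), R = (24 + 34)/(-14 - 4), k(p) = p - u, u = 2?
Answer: 176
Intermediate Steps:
k(p) = -2 + p (k(p) = p - 1*2 = p - 2 = -2 + p)
R = -29/9 (R = 58/(-18) = 58*(-1/18) = -29/9 ≈ -3.2222)
E(f) = f*(-1 + f) (E(f) = f*(f + (-2 + 1)) = f*(f - 1) = f*(-1 + f))
-144*(E(2) + R) = -144*(2*(-1 + 2) - 29/9) = -144*(2*1 - 29/9) = -144*(2 - 29/9) = -144*(-11/9) = 176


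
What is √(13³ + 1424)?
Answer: √3621 ≈ 60.175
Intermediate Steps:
√(13³ + 1424) = √(2197 + 1424) = √3621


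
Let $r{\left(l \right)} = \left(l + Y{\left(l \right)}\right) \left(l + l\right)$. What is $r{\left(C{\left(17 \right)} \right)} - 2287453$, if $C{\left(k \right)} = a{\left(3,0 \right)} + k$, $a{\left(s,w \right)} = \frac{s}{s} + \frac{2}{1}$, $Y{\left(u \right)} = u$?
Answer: $-2285853$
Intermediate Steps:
$a{\left(s,w \right)} = 3$ ($a{\left(s,w \right)} = 1 + 2 \cdot 1 = 1 + 2 = 3$)
$C{\left(k \right)} = 3 + k$
$r{\left(l \right)} = 4 l^{2}$ ($r{\left(l \right)} = \left(l + l\right) \left(l + l\right) = 2 l 2 l = 4 l^{2}$)
$r{\left(C{\left(17 \right)} \right)} - 2287453 = 4 \left(3 + 17\right)^{2} - 2287453 = 4 \cdot 20^{2} - 2287453 = 4 \cdot 400 - 2287453 = 1600 - 2287453 = -2285853$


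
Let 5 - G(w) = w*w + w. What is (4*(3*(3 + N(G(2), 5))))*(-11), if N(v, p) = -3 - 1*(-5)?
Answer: -660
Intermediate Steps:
G(w) = 5 - w - w² (G(w) = 5 - (w*w + w) = 5 - (w² + w) = 5 - (w + w²) = 5 + (-w - w²) = 5 - w - w²)
N(v, p) = 2 (N(v, p) = -3 + 5 = 2)
(4*(3*(3 + N(G(2), 5))))*(-11) = (4*(3*(3 + 2)))*(-11) = (4*(3*5))*(-11) = (4*15)*(-11) = 60*(-11) = -660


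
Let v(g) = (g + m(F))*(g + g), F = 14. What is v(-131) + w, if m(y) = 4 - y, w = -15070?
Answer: 21872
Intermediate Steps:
v(g) = 2*g*(-10 + g) (v(g) = (g + (4 - 1*14))*(g + g) = (g + (4 - 14))*(2*g) = (g - 10)*(2*g) = (-10 + g)*(2*g) = 2*g*(-10 + g))
v(-131) + w = 2*(-131)*(-10 - 131) - 15070 = 2*(-131)*(-141) - 15070 = 36942 - 15070 = 21872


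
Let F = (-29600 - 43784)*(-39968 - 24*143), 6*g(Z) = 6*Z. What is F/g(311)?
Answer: 3184865600/311 ≈ 1.0241e+7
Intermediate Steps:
g(Z) = Z (g(Z) = (6*Z)/6 = Z)
F = 3184865600 (F = -73384*(-39968 - 3432) = -73384*(-43400) = 3184865600)
F/g(311) = 3184865600/311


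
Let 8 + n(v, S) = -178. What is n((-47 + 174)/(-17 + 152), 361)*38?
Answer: -7068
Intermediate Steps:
n(v, S) = -186 (n(v, S) = -8 - 178 = -186)
n((-47 + 174)/(-17 + 152), 361)*38 = -186*38 = -7068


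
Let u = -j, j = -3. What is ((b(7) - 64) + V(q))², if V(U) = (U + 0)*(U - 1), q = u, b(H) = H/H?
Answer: 3249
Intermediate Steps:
u = 3 (u = -1*(-3) = 3)
b(H) = 1
q = 3
V(U) = U*(-1 + U)
((b(7) - 64) + V(q))² = ((1 - 64) + 3*(-1 + 3))² = (-63 + 3*2)² = (-63 + 6)² = (-57)² = 3249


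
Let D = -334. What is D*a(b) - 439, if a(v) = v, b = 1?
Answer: -773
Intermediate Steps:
D*a(b) - 439 = -334*1 - 439 = -334 - 439 = -773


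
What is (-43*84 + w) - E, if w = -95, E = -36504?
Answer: 32797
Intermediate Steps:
(-43*84 + w) - E = (-43*84 - 95) - 1*(-36504) = (-3612 - 95) + 36504 = -3707 + 36504 = 32797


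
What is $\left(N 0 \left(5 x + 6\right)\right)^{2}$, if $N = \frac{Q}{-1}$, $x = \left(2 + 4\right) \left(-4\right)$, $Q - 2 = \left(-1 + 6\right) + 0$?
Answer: $0$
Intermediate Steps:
$Q = 7$ ($Q = 2 + \left(\left(-1 + 6\right) + 0\right) = 2 + \left(5 + 0\right) = 2 + 5 = 7$)
$x = -24$ ($x = 6 \left(-4\right) = -24$)
$N = -7$ ($N = \frac{7}{-1} = 7 \left(-1\right) = -7$)
$\left(N 0 \left(5 x + 6\right)\right)^{2} = \left(\left(-7\right) 0 \left(5 \left(-24\right) + 6\right)\right)^{2} = \left(0 \left(-120 + 6\right)\right)^{2} = \left(0 \left(-114\right)\right)^{2} = 0^{2} = 0$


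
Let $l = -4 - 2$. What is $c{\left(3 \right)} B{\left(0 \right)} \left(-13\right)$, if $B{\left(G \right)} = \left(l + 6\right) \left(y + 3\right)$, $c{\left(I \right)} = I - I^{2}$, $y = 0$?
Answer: $0$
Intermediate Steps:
$l = -6$ ($l = -4 - 2 = -6$)
$B{\left(G \right)} = 0$ ($B{\left(G \right)} = \left(-6 + 6\right) \left(0 + 3\right) = 0 \cdot 3 = 0$)
$c{\left(3 \right)} B{\left(0 \right)} \left(-13\right) = 3 \left(1 - 3\right) 0 \left(-13\right) = 3 \left(-2\right) 0 \left(-13\right) = \left(-6\right) 0 \left(-13\right) = 0 \left(-13\right) = 0$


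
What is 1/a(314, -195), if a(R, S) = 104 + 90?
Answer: 1/194 ≈ 0.0051546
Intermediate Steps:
a(R, S) = 194
1/a(314, -195) = 1/194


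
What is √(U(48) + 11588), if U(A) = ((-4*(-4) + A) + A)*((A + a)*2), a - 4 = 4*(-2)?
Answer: 2*√5361 ≈ 146.44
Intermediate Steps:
a = -4 (a = 4 + 4*(-2) = 4 - 8 = -4)
U(A) = (-8 + 2*A)*(16 + 2*A) (U(A) = ((-4*(-4) + A) + A)*((A - 4)*2) = ((16 + A) + A)*((-4 + A)*2) = (16 + 2*A)*(-8 + 2*A) = (-8 + 2*A)*(16 + 2*A))
√(U(48) + 11588) = √((-128 + 4*48² + 16*48) + 11588) = √((-128 + 4*2304 + 768) + 11588) = √((-128 + 9216 + 768) + 11588) = √(9856 + 11588) = √21444 = 2*√5361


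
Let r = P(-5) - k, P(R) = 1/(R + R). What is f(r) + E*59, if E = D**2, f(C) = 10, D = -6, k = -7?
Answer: 2134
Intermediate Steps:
P(R) = 1/(2*R)
r = 69/10 (r = (1/2)/(-5) - 1*(-7) = (1/2)*(-1/5) + 7 = -1/10 + 7 = 69/10 ≈ 6.9000)
E = 36 (E = (-6)**2 = 36)
f(r) + E*59 = 10 + 36*59 = 10 + 2124 = 2134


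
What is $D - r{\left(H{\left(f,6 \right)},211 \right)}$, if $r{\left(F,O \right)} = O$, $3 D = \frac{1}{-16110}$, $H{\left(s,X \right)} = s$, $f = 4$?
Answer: $- \frac{10197631}{48330} \approx -211.0$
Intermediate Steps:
$D = - \frac{1}{48330}$ ($D = \frac{1}{3 \left(-16110\right)} = \frac{1}{3} \left(- \frac{1}{16110}\right) = - \frac{1}{48330} \approx -2.0691 \cdot 10^{-5}$)
$D - r{\left(H{\left(f,6 \right)},211 \right)} = - \frac{1}{48330} - 211 = - \frac{10197631}{48330}$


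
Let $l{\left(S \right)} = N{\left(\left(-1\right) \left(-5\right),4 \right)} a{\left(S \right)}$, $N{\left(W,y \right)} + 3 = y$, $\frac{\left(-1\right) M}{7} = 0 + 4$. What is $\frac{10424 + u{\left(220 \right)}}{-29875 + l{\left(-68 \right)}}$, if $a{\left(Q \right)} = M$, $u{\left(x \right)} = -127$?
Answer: $- \frac{10297}{29903} \approx -0.34435$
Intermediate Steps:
$M = -28$ ($M = - 7 \left(0 + 4\right) = \left(-7\right) 4 = -28$)
$N{\left(W,y \right)} = -3 + y$
$a{\left(Q \right)} = -28$
$l{\left(S \right)} = -28$ ($l{\left(S \right)} = \left(-3 + 4\right) \left(-28\right) = 1 \left(-28\right) = -28$)
$\frac{10424 + u{\left(220 \right)}}{-29875 + l{\left(-68 \right)}} = \frac{10424 - 127}{-29875 - 28} = \frac{10297}{-29903} = 10297 \left(- \frac{1}{29903}\right) = - \frac{10297}{29903}$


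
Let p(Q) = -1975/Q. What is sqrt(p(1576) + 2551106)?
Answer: sqrt(1584093185914)/788 ≈ 1597.2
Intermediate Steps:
sqrt(p(1576) + 2551106) = sqrt(-1975/1576 + 2551106) = sqrt(4020541081/1576) = sqrt(1584093185914)/788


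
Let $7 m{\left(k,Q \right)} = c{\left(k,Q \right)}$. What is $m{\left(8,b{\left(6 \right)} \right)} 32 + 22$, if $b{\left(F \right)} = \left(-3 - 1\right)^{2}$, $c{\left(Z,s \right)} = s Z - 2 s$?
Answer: $\frac{3226}{7} \approx 460.86$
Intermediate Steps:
$c{\left(Z,s \right)} = - 2 s + Z s$ ($c{\left(Z,s \right)} = Z s - 2 s = - 2 s + Z s$)
$b{\left(F \right)} = 16$ ($b{\left(F \right)} = \left(-4\right)^{2} = 16$)
$m{\left(k,Q \right)} = \frac{Q \left(-2 + k\right)}{7}$
$m{\left(8,b{\left(6 \right)} \right)} 32 + 22 = \frac{1}{7} \cdot 16 \left(-2 + 8\right) 32 + 22 = \frac{1}{7} \cdot 16 \cdot 6 \cdot 32 + 22 = \frac{96}{7} \cdot 32 + 22 = \frac{3072}{7} + 22 = \frac{3226}{7}$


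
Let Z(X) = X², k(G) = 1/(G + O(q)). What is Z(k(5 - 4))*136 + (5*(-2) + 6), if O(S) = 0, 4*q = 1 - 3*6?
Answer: 132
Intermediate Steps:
q = -17/4 (q = (1 - 3*6)/4 = (1 - 18)/4 = (¼)*(-17) = -17/4 ≈ -4.2500)
k(G) = 1/G (k(G) = 1/(G + 0) = 1/G)
Z(k(5 - 4))*136 + (5*(-2) + 6) = (1/(5 - 4))²*136 + (5*(-2) + 6) = (1/1)²*136 + (-10 + 6) = 1²*136 - 4 = 1*136 - 4 = 136 - 4 = 132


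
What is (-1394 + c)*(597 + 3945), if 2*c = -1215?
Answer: -9090813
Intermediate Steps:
c = -1215/2 (c = (1/2)*(-1215) = -1215/2 ≈ -607.50)
(-1394 + c)*(597 + 3945) = (-1394 - 1215/2)*(597 + 3945) = -4003/2*4542 = -9090813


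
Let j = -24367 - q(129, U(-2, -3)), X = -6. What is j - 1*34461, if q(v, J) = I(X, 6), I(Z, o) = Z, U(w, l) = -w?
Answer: -58822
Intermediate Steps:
q(v, J) = -6
j = -24361 (j = -24367 - 1*(-6) = -24367 + 6 = -24361)
j - 1*34461 = -24361 - 1*34461 = -24361 - 34461 = -58822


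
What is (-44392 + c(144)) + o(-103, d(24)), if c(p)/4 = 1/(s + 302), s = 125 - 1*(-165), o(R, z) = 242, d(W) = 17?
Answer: -6534199/148 ≈ -44150.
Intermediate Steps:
s = 290 (s = 125 + 165 = 290)
c(p) = 1/148 (c(p) = 4/(290 + 302) = 4/592 = 4*(1/592) = 1/148)
(-44392 + c(144)) + o(-103, d(24)) = (-44392 + 1/148) + 242 = -6570015/148 + 242 = -6534199/148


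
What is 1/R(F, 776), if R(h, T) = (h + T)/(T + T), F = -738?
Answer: 776/19 ≈ 40.842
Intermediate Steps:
R(h, T) = (T + h)/(2*T) (R(h, T) = (T + h)/((2*T)) = (T + h)*(1/(2*T)) = (T + h)/(2*T))
1/R(F, 776) = 1/((½)*(776 - 738)/776) = 1/((½)*(1/776)*38) = 1/(19/776) = 776/19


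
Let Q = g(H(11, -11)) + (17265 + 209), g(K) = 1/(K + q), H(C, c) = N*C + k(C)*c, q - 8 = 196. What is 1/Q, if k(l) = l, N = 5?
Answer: 138/2411413 ≈ 5.7228e-5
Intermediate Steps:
q = 204 (q = 8 + 196 = 204)
H(C, c) = 5*C + C*c
g(K) = 1/(204 + K) (g(K) = 1/(K + 204) = 1/(204 + K))
Q = 2411413/138 (Q = 1/(204 + 11*(5 - 11)) + (17265 + 209) = 1/(204 + 11*(-6)) + 17474 = 1/(204 - 66) + 17474 = 1/138 + 17474 = 2411413/138 ≈ 17474.)
1/Q = 1/(2411413/138) = 138/2411413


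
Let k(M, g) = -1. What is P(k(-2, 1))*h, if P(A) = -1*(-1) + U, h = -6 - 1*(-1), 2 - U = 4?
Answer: 5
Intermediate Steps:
U = -2 (U = 2 - 1*4 = 2 - 4 = -2)
h = -5 (h = -6 + 1 = -5)
P(A) = -1 (P(A) = -1*(-1) - 2 = 1 - 2 = -1)
P(k(-2, 1))*h = -1*(-5) = 5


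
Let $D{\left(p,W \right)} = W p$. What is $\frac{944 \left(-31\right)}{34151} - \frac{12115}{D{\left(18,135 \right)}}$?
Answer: $- \frac{96970177}{16597386} \approx -5.8425$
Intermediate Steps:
$\frac{944 \left(-31\right)}{34151} - \frac{12115}{D{\left(18,135 \right)}} = \frac{944 \left(-31\right)}{34151} - \frac{12115}{135 \cdot 18} = \left(-29264\right) \frac{1}{34151} - \frac{12115}{2430} = - \frac{29264}{34151} - \frac{2423}{486} = - \frac{96970177}{16597386}$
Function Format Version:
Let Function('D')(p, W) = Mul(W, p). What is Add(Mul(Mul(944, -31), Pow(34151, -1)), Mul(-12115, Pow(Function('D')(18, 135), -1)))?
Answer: Rational(-96970177, 16597386) ≈ -5.8425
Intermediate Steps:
Add(Mul(Mul(944, -31), Pow(34151, -1)), Mul(-12115, Pow(Function('D')(18, 135), -1))) = Add(Mul(Mul(944, -31), Pow(34151, -1)), Mul(-12115, Pow(Mul(135, 18), -1))) = Add(Mul(-29264, Rational(1, 34151)), Mul(-12115, Pow(2430, -1))) = Add(Rational(-29264, 34151), Mul(-12115, Rational(1, 2430))) = Add(Rational(-29264, 34151), Rational(-2423, 486)) = Rational(-96970177, 16597386)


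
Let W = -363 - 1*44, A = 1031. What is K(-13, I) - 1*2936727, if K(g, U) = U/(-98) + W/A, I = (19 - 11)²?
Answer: -148360564248/50519 ≈ -2.9367e+6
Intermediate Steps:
I = 64 (I = 8² = 64)
W = -407 (W = -363 - 44 = -407)
K(g, U) = -407/1031 - U/98 (K(g, U) = U/(-98) - 407/1031 = U*(-1/98) - 407*1/1031 = -U/98 - 407/1031 = -407/1031 - U/98)
K(-13, I) - 1*2936727 = (-407/1031 - 1/98*64) - 1*2936727 = (-407/1031 - 32/49) - 2936727 = -52935/50519 - 2936727 = -148360564248/50519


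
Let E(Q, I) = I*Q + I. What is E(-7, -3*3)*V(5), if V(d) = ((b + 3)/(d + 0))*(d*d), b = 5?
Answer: 2160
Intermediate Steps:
E(Q, I) = I + I*Q
V(d) = 8*d (V(d) = ((5 + 3)/(d + 0))*(d*d) = (8/d)*d² = 8*d)
E(-7, -3*3)*V(5) = ((-3*3)*(1 - 7))*(8*5) = -9*(-6)*40 = 54*40 = 2160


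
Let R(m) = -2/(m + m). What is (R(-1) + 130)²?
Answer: 17161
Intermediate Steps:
R(m) = -1/m (R(m) = -2*1/(2*m) = -1/m)
(R(-1) + 130)² = (-1/(-1) + 130)² = (-1*(-1) + 130)² = (1 + 130)² = 131² = 17161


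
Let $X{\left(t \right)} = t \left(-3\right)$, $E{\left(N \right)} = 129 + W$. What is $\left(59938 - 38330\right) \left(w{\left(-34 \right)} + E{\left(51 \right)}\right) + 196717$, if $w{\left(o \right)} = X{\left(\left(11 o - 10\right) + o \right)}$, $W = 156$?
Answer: $33451429$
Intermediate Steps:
$E{\left(N \right)} = 285$ ($E{\left(N \right)} = 129 + 156 = 285$)
$X{\left(t \right)} = - 3 t$
$w{\left(o \right)} = 30 - 36 o$ ($w{\left(o \right)} = - 3 \left(\left(11 o - 10\right) + o\right) = - 3 \left(\left(-10 + 11 o\right) + o\right) = - 3 \left(-10 + 12 o\right) = 30 - 36 o$)
$\left(59938 - 38330\right) \left(w{\left(-34 \right)} + E{\left(51 \right)}\right) + 196717 = \left(59938 - 38330\right) \left(\left(30 - -1224\right) + 285\right) + 196717 = 21608 \left(\left(30 + 1224\right) + 285\right) + 196717 = 21608 \left(1254 + 285\right) + 196717 = 21608 \cdot 1539 + 196717 = 33254712 + 196717 = 33451429$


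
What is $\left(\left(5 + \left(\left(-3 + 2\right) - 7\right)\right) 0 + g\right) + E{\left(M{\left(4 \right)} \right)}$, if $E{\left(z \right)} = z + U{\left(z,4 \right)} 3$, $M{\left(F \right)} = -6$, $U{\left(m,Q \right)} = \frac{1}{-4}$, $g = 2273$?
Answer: $\frac{9065}{4} \approx 2266.3$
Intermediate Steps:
$U{\left(m,Q \right)} = - \frac{1}{4}$
$E{\left(z \right)} = - \frac{3}{4} + z$ ($E{\left(z \right)} = z - \frac{3}{4} = - \frac{3}{4} + z$)
$\left(\left(5 + \left(\left(-3 + 2\right) - 7\right)\right) 0 + g\right) + E{\left(M{\left(4 \right)} \right)} = \left(\left(5 + \left(\left(-3 + 2\right) - 7\right)\right) 0 + 2273\right) - \frac{27}{4} = \left(\left(5 - 8\right) 0 + 2273\right) - \frac{27}{4} = \left(\left(-3\right) 0 + 2273\right) - \frac{27}{4} = \left(0 + 2273\right) - \frac{27}{4} = 2273 - \frac{27}{4} = \frac{9065}{4}$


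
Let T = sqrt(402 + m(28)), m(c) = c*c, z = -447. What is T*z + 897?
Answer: 897 - 447*sqrt(1186) ≈ -14497.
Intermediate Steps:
m(c) = c**2
T = sqrt(1186) (T = sqrt(402 + 28**2) = sqrt(402 + 784) = sqrt(1186) ≈ 34.438)
T*z + 897 = sqrt(1186)*(-447) + 897 = -447*sqrt(1186) + 897 = 897 - 447*sqrt(1186)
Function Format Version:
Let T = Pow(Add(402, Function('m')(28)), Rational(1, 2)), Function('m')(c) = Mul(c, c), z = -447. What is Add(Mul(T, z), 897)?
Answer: Add(897, Mul(-447, Pow(1186, Rational(1, 2)))) ≈ -14497.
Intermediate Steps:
Function('m')(c) = Pow(c, 2)
T = Pow(1186, Rational(1, 2)) (T = Pow(Add(402, Pow(28, 2)), Rational(1, 2)) = Pow(Add(402, 784), Rational(1, 2)) = Pow(1186, Rational(1, 2)) ≈ 34.438)
Add(Mul(T, z), 897) = Add(Mul(Pow(1186, Rational(1, 2)), -447), 897) = Add(Mul(-447, Pow(1186, Rational(1, 2))), 897) = Add(897, Mul(-447, Pow(1186, Rational(1, 2))))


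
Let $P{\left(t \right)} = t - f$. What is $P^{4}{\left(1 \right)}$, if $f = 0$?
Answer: $1$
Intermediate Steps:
$P{\left(t \right)} = t$ ($P{\left(t \right)} = t - 0 = t + 0 = t$)
$P^{4}{\left(1 \right)} = 1^{4} = 1$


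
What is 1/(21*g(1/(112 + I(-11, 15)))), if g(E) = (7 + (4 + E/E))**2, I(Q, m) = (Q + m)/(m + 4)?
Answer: 1/3024 ≈ 0.00033069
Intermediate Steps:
I(Q, m) = (Q + m)/(4 + m)
g(E) = 144 (g(E) = (7 + (4 + 1))**2 = (7 + 5)**2 = 12**2 = 144)
1/(21*g(1/(112 + I(-11, 15)))) = 1/(21*144) = 1/3024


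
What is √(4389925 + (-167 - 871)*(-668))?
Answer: 7*√103741 ≈ 2254.6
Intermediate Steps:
√(4389925 + (-167 - 871)*(-668)) = √(4389925 - 1038*(-668)) = √(4389925 + 693384) = √5083309 = 7*√103741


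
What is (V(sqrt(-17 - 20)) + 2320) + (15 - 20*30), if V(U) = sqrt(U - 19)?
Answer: 1735 + sqrt(-19 + I*sqrt(37)) ≈ 1735.7 + 4.413*I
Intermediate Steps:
V(U) = sqrt(-19 + U)
(V(sqrt(-17 - 20)) + 2320) + (15 - 20*30) = (sqrt(-19 + sqrt(-17 - 20)) + 2320) + (15 - 20*30) = (sqrt(-19 + sqrt(-37)) + 2320) + (15 - 600) = (sqrt(-19 + I*sqrt(37)) + 2320) - 585 = (2320 + sqrt(-19 + I*sqrt(37))) - 585 = 1735 + sqrt(-19 + I*sqrt(37))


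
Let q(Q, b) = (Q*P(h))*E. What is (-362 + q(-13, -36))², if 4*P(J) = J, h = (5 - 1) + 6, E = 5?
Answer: 1100401/4 ≈ 2.7510e+5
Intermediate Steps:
h = 10 (h = 4 + 6 = 10)
P(J) = J/4
q(Q, b) = 25*Q/2 (q(Q, b) = (Q*((¼)*10))*5 = (Q*(5/2))*5 = (5*Q/2)*5 = 25*Q/2)
(-362 + q(-13, -36))² = (-362 + (25/2)*(-13))² = (-362 - 325/2)² = (-1049/2)² = 1100401/4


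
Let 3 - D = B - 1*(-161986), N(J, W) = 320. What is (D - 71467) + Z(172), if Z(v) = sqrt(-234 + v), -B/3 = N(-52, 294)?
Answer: -232490 + I*sqrt(62) ≈ -2.3249e+5 + 7.874*I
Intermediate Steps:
B = -960 (B = -3*320 = -960)
D = -161023 (D = 3 - (-960 - 1*(-161986)) = 3 - (-960 + 161986) = 3 - 1*161026 = 3 - 161026 = -161023)
(D - 71467) + Z(172) = (-161023 - 71467) + sqrt(-234 + 172) = -232490 + sqrt(-62) = -232490 + I*sqrt(62)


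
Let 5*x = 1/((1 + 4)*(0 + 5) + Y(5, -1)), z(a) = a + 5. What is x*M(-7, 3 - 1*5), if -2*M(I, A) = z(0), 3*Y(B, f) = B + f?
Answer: -3/158 ≈ -0.018987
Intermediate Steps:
z(a) = 5 + a
Y(B, f) = B/3 + f/3 (Y(B, f) = (B + f)/3 = B/3 + f/3)
M(I, A) = -5/2 (M(I, A) = -(5 + 0)/2 = -½*5 = -5/2)
x = 3/395 (x = 1/(5*((1 + 4)*(0 + 5) + ((⅓)*5 + (⅓)*(-1)))) = 1/(5*(5*5 + (5/3 - ⅓))) = 1/(5*(25 + 4/3)) = 1/(5*(79/3)) = (⅕)*(3/79) = 3/395 ≈ 0.0075949)
x*M(-7, 3 - 1*5) = (3/395)*(-5/2) = -3/158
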